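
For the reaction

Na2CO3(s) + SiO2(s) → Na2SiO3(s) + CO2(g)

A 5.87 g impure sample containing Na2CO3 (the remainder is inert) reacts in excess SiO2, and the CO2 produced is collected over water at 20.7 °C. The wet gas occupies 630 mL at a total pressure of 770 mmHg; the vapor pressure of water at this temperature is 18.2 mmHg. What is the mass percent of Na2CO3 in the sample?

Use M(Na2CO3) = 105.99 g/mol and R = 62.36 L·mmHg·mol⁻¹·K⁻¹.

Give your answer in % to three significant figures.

P(CO2) = 770 − 18.2 = 751.8 mmHg
n(CO2) = PV/RT = (751.8 × 0.6300) / (62.36 × 293.85) = 0.02585 mol
n(Na2CO3) = (1/1) × 0.02585 = 0.02585 mol
m(Na2CO3) = 0.02585 × 105.99 = 2.740 g
%Na2CO3 = 2.740 / 5.87 × 100 = 46.68%

46.7 %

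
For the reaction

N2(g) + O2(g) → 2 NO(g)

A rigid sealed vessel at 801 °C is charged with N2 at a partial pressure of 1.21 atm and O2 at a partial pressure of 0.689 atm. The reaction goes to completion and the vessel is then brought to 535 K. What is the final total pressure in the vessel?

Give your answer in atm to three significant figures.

With V and T fixed, P_i ∝ n_i, so the mole ratios apply directly to partial pressures at 801 °C.
P(O2) required for 1.21 atm of N2 = (1/1) × 1.21 = 1.210 atm; available 0.689 atm, so O2 is limiting.
P(N2) remaining = 1.21 − (1/1) × 0.689 = 0.5210 atm
P(gaseous products) = (2)/1 × 0.689 = 1.378 atm
P_total at 801 °C = 0.5210 + 1.378 = 1.899 atm
Scaling to 535 K: P = 1.899 × 535/1074.15 = 0.9458 atm

0.946 atm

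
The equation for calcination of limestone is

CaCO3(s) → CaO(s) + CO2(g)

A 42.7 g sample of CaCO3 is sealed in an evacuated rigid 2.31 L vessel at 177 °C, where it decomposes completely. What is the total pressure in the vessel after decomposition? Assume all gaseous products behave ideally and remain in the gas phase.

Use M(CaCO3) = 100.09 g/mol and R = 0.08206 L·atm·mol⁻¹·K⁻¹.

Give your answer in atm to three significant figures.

6.82 atm

n(CaCO3) = 42.7 / 100.09 = 0.4266 mol
n(gas produced) = (1/1) × 0.4266 = 0.4266 mol
P = nRT/V = 0.4266 × 0.08206 × 450.15 / 2.31 = 6.822 atm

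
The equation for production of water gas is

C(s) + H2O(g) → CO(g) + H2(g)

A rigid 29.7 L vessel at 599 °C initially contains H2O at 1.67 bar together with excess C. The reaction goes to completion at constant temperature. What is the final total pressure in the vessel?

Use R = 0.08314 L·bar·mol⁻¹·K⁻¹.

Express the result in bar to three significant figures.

Since T and V are fixed, P_final/P_initial = n_final/n_initial = 2/1.
P_final = (2/1) × 1.67 = 3.340 bar

3.34 bar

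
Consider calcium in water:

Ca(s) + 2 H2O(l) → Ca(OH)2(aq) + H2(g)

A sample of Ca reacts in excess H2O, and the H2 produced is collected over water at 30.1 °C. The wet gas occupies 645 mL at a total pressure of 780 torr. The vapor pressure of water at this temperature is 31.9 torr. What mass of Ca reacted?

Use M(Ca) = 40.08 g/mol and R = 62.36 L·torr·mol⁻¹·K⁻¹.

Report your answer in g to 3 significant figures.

P(H2) = 780 − 31.9 = 748.1 torr
n(H2) = PV/RT = (748.1 × 0.6450) / (62.36 × 303.25) = 0.02552 mol
n(Ca) = (1/1) × 0.02552 = 0.02552 mol
m(Ca) = 0.02552 × 40.08 = 1.023 g

1.02 g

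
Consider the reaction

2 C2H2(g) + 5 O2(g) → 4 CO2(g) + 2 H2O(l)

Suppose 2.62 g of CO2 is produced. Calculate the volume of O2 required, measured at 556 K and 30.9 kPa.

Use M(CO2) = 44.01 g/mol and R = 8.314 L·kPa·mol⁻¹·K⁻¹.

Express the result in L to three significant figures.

n(CO2) = 2.620 / 44.01 = 0.05953 mol
n(O2) = (5/4) × 0.05953 = 0.07441 mol
V = nRT/P = 0.07441 × 8.314 × 556 / 30.9 = 11.13 L

11.1 L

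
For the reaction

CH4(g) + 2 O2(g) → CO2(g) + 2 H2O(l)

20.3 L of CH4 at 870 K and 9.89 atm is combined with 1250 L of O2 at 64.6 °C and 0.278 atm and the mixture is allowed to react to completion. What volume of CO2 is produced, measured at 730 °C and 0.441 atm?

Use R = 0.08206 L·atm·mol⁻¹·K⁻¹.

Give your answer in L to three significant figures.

525 L

n(CH4) = PV/RT = (9.89 × 20.3) / (0.08206 × 870) = 2.812 mol
n(O2) = PV/RT = (0.278 × 1250) / (0.08206 × 337.75) = 12.54 mol
For 2.812 mol CH4, stoichiometry requires (2/1) × 2.812 = 5.624 mol O2; 12.54 mol is available, so CH4 is limiting.
n(CO2) = (1/1) × 2.812 = 2.812 mol
V(CO2) = nRT/P = 2.812 × 0.08206 × 1003.15 / 0.441 = 524.9 L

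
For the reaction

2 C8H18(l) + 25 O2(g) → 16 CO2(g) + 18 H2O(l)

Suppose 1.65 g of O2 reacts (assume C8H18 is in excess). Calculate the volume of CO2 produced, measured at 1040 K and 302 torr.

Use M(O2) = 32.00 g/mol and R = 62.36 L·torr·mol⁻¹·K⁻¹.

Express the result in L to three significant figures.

n(O2) = 1.650 / 32.00 = 0.05156 mol
n(CO2) = (16/25) × 0.05156 = 0.03300 mol
V = nRT/P = 0.03300 × 62.36 × 1040 / 302 = 7.087 L

7.09 L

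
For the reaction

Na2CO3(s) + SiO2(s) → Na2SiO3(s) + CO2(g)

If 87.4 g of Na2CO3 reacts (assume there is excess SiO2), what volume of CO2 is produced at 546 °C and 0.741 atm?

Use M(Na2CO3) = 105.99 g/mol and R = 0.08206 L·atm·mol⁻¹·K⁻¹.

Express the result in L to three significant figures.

n(Na2CO3) = 87.40 / 105.99 = 0.8246 mol
n(CO2) = (1/1) × 0.8246 = 0.8246 mol
V = nRT/P = 0.8246 × 0.08206 × 819.15 / 0.741 = 74.80 L

74.8 L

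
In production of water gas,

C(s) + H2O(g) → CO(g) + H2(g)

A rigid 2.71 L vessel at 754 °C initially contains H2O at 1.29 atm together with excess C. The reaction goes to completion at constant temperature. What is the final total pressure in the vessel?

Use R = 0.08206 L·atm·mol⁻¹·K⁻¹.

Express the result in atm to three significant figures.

2.58 atm

Since T and V are fixed, P_final/P_initial = n_final/n_initial = 2/1.
P_final = (2/1) × 1.29 = 2.580 atm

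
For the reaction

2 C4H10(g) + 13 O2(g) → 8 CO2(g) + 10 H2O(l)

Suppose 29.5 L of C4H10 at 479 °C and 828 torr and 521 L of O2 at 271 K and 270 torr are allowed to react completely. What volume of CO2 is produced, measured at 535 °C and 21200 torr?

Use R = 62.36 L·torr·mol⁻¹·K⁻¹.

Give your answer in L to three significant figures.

n(C4H10) = PV/RT = (828 × 29.5) / (62.36 × 752.15) = 0.5208 mol
n(O2) = PV/RT = (270 × 521) / (62.36 × 271) = 8.324 mol
For 0.5208 mol C4H10, stoichiometry requires (13/2) × 0.5208 = 3.385 mol O2; 8.324 mol is available, so C4H10 is limiting.
n(CO2) = (8/2) × 0.5208 = 2.083 mol
V(CO2) = nRT/P = 2.083 × 62.36 × 808.15 / 21200 = 4.952 L

4.95 L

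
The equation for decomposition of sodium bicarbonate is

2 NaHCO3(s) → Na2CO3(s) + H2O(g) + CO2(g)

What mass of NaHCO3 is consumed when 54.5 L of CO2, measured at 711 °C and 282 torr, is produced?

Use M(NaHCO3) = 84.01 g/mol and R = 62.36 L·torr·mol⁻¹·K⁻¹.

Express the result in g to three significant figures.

n(CO2) = PV/RT = (282 × 54.5) / (62.36 × 984.15) = 0.2504 mol
n(NaHCO3) = (2/1) × 0.2504 = 0.5008 mol
m(NaHCO3) = 0.5008 × 84.01 = 42.07 g

42.1 g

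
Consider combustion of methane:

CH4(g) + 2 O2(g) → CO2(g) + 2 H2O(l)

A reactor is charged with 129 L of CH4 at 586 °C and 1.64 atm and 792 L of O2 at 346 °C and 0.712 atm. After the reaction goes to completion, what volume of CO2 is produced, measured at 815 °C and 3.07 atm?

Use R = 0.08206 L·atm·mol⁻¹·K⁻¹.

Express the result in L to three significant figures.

n(CH4) = PV/RT = (1.64 × 129) / (0.08206 × 859.15) = 3.001 mol
n(O2) = PV/RT = (0.712 × 792) / (0.08206 × 619.15) = 11.10 mol
For 3.001 mol CH4, stoichiometry requires (2/1) × 3.001 = 6.002 mol O2; 11.10 mol is available, so CH4 is limiting.
n(CO2) = (1/1) × 3.001 = 3.001 mol
V(CO2) = nRT/P = 3.001 × 0.08206 × 1088.15 / 3.07 = 87.29 L

87.3 L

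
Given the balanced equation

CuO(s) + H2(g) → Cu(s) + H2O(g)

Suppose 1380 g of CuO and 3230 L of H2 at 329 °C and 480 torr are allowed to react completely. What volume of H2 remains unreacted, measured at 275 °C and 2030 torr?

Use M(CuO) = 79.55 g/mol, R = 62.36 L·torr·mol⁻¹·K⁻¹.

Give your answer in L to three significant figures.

n(CuO) = 1380 / 79.55 = 17.35 mol
n(H2) = PV/RT = (480 × 3230) / (62.36 × 602.15) = 41.29 mol
For 17.35 mol CuO, stoichiometry requires (1/1) × 17.35 = 17.35 mol H2; 41.29 mol is available, so CuO is limiting.
n(H2) consumed = (1/1) × 17.35 = 17.35 mol; remaining = 41.29 − 17.35 = 23.94 mol
V(H2) = nRT/P = 23.94 × 62.36 × 548.15 / 2030 = 403.1 L

403 L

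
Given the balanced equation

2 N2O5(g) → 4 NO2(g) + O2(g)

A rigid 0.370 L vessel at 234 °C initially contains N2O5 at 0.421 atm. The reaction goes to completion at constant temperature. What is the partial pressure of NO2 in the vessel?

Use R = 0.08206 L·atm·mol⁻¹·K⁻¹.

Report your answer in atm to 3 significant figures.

n(N2O5)₀ = PV/RT = (0.421 × 0.370) / (0.08206 × 507.15) = 0.003743 mol
n(NO2) = (4/2) × 0.003743 = 0.007486 mol
P(NO2) = nRT/V = 0.007486 × 0.08206 × 507.15 / 0.370 = 0.8420 atm

0.842 atm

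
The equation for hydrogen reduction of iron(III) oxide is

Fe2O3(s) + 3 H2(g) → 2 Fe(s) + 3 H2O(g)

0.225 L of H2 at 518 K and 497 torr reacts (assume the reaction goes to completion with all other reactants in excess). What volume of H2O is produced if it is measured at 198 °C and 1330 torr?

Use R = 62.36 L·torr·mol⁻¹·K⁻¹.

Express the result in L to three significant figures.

0.0765 L

n(H2) = PV/RT = (497 × 0.225) / (62.36 × 518) = 0.003462 mol
n(H2O) = (3/3) × 0.003462 = 0.003462 mol
V = nRT/P = 0.003462 × 62.36 × 471.15 / 1330 = 0.07648 L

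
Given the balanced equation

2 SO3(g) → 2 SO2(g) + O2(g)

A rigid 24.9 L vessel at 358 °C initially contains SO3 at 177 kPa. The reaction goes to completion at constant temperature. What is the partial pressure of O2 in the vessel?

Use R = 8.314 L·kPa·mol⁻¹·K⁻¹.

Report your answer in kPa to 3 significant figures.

n(SO3)₀ = PV/RT = (177 × 24.9) / (8.314 × 631.15) = 0.8399 mol
n(O2) = (1/2) × 0.8399 = 0.4199 mol
P(O2) = nRT/V = 0.4199 × 8.314 × 631.15 / 24.9 = 88.49 kPa

88.5 kPa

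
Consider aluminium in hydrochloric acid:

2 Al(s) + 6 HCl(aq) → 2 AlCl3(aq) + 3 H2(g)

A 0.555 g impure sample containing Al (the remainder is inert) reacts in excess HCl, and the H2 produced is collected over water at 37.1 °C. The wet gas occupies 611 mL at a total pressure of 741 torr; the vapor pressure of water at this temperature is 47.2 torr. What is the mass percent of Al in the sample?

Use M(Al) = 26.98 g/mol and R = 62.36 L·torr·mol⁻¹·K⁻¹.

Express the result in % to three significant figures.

71.0 %

P(H2) = 741 − 47.2 = 693.8 torr
n(H2) = PV/RT = (693.8 × 0.6110) / (62.36 × 310.25) = 0.02191 mol
n(Al) = (2/3) × 0.02191 = 0.01461 mol
m(Al) = 0.01461 × 26.98 = 0.3942 g
%Al = 0.3942 / 0.555 × 100 = 71.03%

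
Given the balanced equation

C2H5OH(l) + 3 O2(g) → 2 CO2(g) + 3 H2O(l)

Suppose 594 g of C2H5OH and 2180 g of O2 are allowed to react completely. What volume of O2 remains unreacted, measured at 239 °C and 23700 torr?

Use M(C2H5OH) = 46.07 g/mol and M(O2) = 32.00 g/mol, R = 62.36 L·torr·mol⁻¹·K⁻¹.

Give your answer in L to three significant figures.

n(C2H5OH) = 594 / 46.07 = 12.89 mol
n(O2) = 2180 / 32.00 = 68.12 mol
For 12.89 mol C2H5OH, stoichiometry requires (3/1) × 12.89 = 38.67 mol O2; 68.12 mol is available, so C2H5OH is limiting.
n(O2) consumed = (3/1) × 12.89 = 38.67 mol; remaining = 68.12 − 38.67 = 29.45 mol
V(O2) = nRT/P = 29.45 × 62.36 × 512.15 / 23700 = 39.69 L

39.7 L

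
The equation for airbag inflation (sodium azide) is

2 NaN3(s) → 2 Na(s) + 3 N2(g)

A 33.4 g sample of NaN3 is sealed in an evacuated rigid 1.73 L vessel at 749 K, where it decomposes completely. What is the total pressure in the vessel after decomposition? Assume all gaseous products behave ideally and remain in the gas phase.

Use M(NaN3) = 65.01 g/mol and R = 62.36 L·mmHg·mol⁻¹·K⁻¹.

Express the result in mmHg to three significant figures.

20800 mmHg

n(NaN3) = 33.4 / 65.01 = 0.5138 mol
n(gas produced) = (3/2) × 0.5138 = 0.7707 mol
P = nRT/V = 0.7707 × 62.36 × 749 / 1.73 = 20810 mmHg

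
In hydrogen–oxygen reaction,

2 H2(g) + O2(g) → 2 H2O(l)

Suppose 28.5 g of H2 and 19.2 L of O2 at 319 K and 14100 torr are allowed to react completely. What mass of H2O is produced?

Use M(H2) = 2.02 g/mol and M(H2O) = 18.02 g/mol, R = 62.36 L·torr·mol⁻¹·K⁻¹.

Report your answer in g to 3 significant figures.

254 g

n(H2) = 28.5 / 2.02 = 14.11 mol
n(O2) = PV/RT = (14100 × 19.2) / (62.36 × 319) = 13.61 mol
For 14.11 mol H2, stoichiometry requires (1/2) × 14.11 = 7.055 mol O2; 13.61 mol is available, so H2 is limiting.
n(H2O) = (2/2) × 14.11 = 14.11 mol
m(H2O) = 14.11 × 18.02 = 254.3 g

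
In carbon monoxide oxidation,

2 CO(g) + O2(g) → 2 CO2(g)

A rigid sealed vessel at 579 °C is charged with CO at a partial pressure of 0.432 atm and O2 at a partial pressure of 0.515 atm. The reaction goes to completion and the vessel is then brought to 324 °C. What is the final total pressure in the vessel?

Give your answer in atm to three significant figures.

Because the vessel is rigid and T is held at 579 °C, work the stoichiometry in partial pressures (P_i = n_iRT/V).
P(O2) required for 0.432 atm of CO = (1/2) × 0.432 = 0.2160 atm; available 0.515 atm, so CO is limiting.
P(O2) remaining = 0.515 − (1/2) × 0.432 = 0.2990 atm
P(gaseous products) = (2)/2 × 0.432 = 0.4320 atm
P_total at 579 °C = 0.2990 + 0.4320 = 0.7310 atm
Scaling to 324 °C: P = 0.7310 × 597.15/852.15 = 0.5123 atm

0.512 atm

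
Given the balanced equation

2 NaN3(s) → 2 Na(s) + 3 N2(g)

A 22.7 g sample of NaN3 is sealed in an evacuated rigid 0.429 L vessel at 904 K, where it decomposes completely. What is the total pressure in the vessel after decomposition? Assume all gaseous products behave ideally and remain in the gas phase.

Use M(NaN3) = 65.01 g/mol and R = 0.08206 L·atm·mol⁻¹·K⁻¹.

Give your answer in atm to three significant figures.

90.6 atm

n(NaN3) = 22.7 / 65.01 = 0.3492 mol
n(gas produced) = (3/2) × 0.3492 = 0.5238 mol
P = nRT/V = 0.5238 × 0.08206 × 904 / 0.429 = 90.57 atm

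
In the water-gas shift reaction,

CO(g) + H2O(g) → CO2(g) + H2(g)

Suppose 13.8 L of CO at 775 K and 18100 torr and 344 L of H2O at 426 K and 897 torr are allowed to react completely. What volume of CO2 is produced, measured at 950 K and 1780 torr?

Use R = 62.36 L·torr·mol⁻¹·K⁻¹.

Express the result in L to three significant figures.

172 L

n(CO) = PV/RT = (18100 × 13.8) / (62.36 × 775) = 5.168 mol
n(H2O) = PV/RT = (897 × 344) / (62.36 × 426) = 11.62 mol
For 5.168 mol CO, stoichiometry requires (1/1) × 5.168 = 5.168 mol H2O; 11.62 mol is available, so CO is limiting.
n(CO2) = (1/1) × 5.168 = 5.168 mol
V(CO2) = nRT/P = 5.168 × 62.36 × 950 / 1780 = 172.0 L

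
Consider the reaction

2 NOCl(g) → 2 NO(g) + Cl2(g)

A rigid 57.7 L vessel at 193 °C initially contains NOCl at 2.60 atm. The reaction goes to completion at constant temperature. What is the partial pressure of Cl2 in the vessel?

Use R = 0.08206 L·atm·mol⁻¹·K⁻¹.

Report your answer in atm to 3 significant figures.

1.30 atm

n(NOCl)₀ = PV/RT = (2.60 × 57.7) / (0.08206 × 466.15) = 3.922 mol
n(Cl2) = (1/2) × 3.922 = 1.961 mol
P(Cl2) = nRT/V = 1.961 × 0.08206 × 466.15 / 57.7 = 1.300 atm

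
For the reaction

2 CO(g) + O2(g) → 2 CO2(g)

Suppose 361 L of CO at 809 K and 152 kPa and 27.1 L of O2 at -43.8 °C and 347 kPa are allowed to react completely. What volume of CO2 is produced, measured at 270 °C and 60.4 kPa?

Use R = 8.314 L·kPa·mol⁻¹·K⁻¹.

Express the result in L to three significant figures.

610 L

n(CO) = PV/RT = (152 × 361) / (8.314 × 809) = 8.158 mol
n(O2) = PV/RT = (347 × 27.1) / (8.314 × 229.35) = 4.932 mol
For 8.158 mol CO, stoichiometry requires (1/2) × 8.158 = 4.079 mol O2; 4.932 mol is available, so CO is limiting.
n(CO2) = (2/2) × 8.158 = 8.158 mol
V(CO2) = nRT/P = 8.158 × 8.314 × 543.15 / 60.4 = 609.9 L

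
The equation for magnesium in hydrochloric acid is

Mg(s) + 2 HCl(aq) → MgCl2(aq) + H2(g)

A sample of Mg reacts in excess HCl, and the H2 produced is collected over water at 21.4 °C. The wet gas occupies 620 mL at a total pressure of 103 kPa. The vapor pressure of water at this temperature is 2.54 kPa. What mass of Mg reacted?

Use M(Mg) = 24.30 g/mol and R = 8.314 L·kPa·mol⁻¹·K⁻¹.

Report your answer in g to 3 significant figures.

P(H2) = 103 − 2.54 = 100.5 kPa
n(H2) = PV/RT = (100.5 × 0.6200) / (8.314 × 294.55) = 0.02544 mol
n(Mg) = (1/1) × 0.02544 = 0.02544 mol
m(Mg) = 0.02544 × 24.30 = 0.6182 g

0.618 g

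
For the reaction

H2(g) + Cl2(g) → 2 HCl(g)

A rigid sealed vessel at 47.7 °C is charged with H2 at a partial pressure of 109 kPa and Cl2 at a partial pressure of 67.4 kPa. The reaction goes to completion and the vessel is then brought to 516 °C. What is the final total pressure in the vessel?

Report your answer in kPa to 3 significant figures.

434 kPa

With V and T fixed, P_i ∝ n_i, so the mole ratios apply directly to partial pressures at 47.7 °C.
P(Cl2) required for 109 kPa of H2 = (1/1) × 109 = 109.0 kPa; available 67.4 kPa, so Cl2 is limiting.
P(H2) remaining = 109 − (1/1) × 67.4 = 41.60 kPa
P(gaseous products) = (2)/1 × 67.4 = 134.8 kPa
P_total at 47.7 °C = 41.60 + 134.8 = 176.4 kPa
Scaling to 516 °C: P = 176.4 × 789.15/320.85 = 433.9 kPa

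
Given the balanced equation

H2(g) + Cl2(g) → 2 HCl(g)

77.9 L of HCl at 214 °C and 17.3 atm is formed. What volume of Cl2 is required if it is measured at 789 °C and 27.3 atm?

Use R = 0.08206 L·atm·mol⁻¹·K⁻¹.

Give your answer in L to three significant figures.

n(HCl) = PV/RT = (17.3 × 77.9) / (0.08206 × 487.15) = 33.71 mol
n(Cl2) = (1/2) × 33.71 = 16.86 mol
V = nRT/P = 16.86 × 0.08206 × 1062.15 / 27.3 = 53.83 L

53.8 L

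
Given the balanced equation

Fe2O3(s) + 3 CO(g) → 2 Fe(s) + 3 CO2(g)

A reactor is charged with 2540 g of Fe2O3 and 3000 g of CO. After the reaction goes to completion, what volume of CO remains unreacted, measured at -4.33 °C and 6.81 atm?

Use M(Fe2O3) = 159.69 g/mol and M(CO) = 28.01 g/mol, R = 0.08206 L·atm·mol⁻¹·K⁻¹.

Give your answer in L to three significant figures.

192 L

n(Fe2O3) = 2540 / 159.69 = 15.91 mol
n(CO) = 3000 / 28.01 = 107.1 mol
For 15.91 mol Fe2O3, stoichiometry requires (3/1) × 15.91 = 47.73 mol CO; 107.1 mol is available, so Fe2O3 is limiting.
n(CO) consumed = (3/1) × 15.91 = 47.73 mol; remaining = 107.1 − 47.73 = 59.37 mol
V(CO) = nRT/P = 59.37 × 0.08206 × 268.82 / 6.81 = 192.3 L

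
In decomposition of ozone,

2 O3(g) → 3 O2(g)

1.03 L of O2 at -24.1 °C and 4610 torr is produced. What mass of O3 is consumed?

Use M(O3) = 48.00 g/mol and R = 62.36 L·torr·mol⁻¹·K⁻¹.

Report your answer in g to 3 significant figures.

9.78 g

n(O2) = PV/RT = (4610 × 1.03) / (62.36 × 249.05) = 0.3057 mol
n(O3) = (2/3) × 0.3057 = 0.2038 mol
m(O3) = 0.2038 × 48.00 = 9.782 g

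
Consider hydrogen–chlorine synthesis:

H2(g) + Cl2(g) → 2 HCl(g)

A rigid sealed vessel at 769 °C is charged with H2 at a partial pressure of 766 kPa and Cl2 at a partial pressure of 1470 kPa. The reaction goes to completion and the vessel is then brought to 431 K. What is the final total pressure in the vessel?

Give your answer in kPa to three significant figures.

Because the vessel is rigid and T is held at 769 °C, work the stoichiometry in partial pressures (P_i = n_iRT/V).
P(Cl2) required for 766 kPa of H2 = (1/1) × 766 = 766.0 kPa; available 1470 kPa, so H2 is limiting.
P(Cl2) remaining = 1470 − (1/1) × 766 = 704.0 kPa
P(gaseous products) = (2)/1 × 766 = 1532 kPa
P_total at 769 °C = 704.0 + 1532 = 2236 kPa
Scaling to 431 K: P = 2236 × 431/1042.15 = 924.7 kPa

925 kPa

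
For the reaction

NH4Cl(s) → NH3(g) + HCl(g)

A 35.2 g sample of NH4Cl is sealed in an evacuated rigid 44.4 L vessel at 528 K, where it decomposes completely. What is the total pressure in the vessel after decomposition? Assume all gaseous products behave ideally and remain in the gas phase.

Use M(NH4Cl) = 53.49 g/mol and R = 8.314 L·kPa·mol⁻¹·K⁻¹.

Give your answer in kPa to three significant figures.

n(NH4Cl) = 35.2 / 53.49 = 0.6581 mol
n(gas produced) = (2/1) × 0.6581 = 1.316 mol
P = nRT/V = 1.316 × 8.314 × 528 / 44.4 = 130.1 kPa

130 kPa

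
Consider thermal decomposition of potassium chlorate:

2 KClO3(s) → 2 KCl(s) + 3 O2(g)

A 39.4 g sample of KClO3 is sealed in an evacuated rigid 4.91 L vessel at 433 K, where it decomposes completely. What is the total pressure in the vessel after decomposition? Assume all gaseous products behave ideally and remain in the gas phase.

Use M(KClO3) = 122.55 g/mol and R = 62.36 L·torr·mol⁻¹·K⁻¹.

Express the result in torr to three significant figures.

2650 torr

n(KClO3) = 39.4 / 122.55 = 0.3215 mol
n(gas produced) = (3/2) × 0.3215 = 0.4823 mol
P = nRT/V = 0.4823 × 62.36 × 433 / 4.91 = 2652 torr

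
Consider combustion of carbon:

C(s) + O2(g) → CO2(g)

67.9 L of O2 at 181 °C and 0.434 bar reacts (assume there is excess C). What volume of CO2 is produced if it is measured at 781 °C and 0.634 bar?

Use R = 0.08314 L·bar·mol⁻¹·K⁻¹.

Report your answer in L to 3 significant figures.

n(O2) = PV/RT = (0.434 × 67.9) / (0.08314 × 454.15) = 0.7805 mol
n(CO2) = (1/1) × 0.7805 = 0.7805 mol
V = nRT/P = 0.7805 × 0.08314 × 1054.15 / 0.634 = 107.9 L

108 L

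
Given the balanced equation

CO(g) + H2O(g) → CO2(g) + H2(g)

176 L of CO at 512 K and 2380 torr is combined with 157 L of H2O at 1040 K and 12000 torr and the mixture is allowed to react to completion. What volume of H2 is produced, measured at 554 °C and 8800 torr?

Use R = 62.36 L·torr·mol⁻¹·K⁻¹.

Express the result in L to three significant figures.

n(CO) = PV/RT = (2380 × 176) / (62.36 × 512) = 13.12 mol
n(H2O) = PV/RT = (12000 × 157) / (62.36 × 1040) = 29.05 mol
For 13.12 mol CO, stoichiometry requires (1/1) × 13.12 = 13.12 mol H2O; 29.05 mol is available, so CO is limiting.
n(H2) = (1/1) × 13.12 = 13.12 mol
V(H2) = nRT/P = 13.12 × 62.36 × 827.15 / 8800 = 76.90 L

76.9 L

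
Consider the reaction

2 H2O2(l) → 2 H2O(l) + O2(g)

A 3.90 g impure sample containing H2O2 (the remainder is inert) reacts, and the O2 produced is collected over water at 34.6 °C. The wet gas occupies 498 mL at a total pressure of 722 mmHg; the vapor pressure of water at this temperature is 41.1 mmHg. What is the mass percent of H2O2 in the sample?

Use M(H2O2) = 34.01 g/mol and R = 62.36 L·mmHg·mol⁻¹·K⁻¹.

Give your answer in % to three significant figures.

30.8 %

P(O2) = 722 − 41.1 = 680.9 mmHg
n(O2) = PV/RT = (680.9 × 0.4980) / (62.36 × 307.75) = 0.01767 mol
n(H2O2) = (2/1) × 0.01767 = 0.03534 mol
m(H2O2) = 0.03534 × 34.01 = 1.202 g
%H2O2 = 1.202 / 3.90 × 100 = 30.82%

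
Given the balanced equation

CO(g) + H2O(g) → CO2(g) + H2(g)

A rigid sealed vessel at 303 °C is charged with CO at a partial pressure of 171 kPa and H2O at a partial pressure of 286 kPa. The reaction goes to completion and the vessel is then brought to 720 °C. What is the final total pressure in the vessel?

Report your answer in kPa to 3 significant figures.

788 kPa

With V and T fixed, P_i ∝ n_i, so the mole ratios apply directly to partial pressures at 303 °C.
P(H2O) required for 171 kPa of CO = (1/1) × 171 = 171.0 kPa; available 286 kPa, so CO is limiting.
P(H2O) remaining = 286 − (1/1) × 171 = 115.0 kPa
P(gaseous products) = (1+1)/1 × 171 = 342.0 kPa
P_total at 303 °C = 115.0 + 342.0 = 457.0 kPa
Scaling to 720 °C: P = 457.0 × 993.15/576.15 = 787.8 kPa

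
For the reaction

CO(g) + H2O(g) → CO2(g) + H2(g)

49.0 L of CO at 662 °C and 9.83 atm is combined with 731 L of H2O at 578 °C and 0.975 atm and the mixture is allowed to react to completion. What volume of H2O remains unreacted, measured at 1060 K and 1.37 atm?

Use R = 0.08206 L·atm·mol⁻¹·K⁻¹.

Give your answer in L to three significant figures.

n(CO) = PV/RT = (9.83 × 49.0) / (0.08206 × 935.15) = 6.277 mol
n(H2O) = PV/RT = (0.975 × 731) / (0.08206 × 851.15) = 10.20 mol
For 6.277 mol CO, stoichiometry requires (1/1) × 6.277 = 6.277 mol H2O; 10.20 mol is available, so CO is limiting.
n(H2O) consumed = (1/1) × 6.277 = 6.277 mol; remaining = 10.20 − 6.277 = 3.923 mol
V(H2O) = nRT/P = 3.923 × 0.08206 × 1060 / 1.37 = 249.1 L

249 L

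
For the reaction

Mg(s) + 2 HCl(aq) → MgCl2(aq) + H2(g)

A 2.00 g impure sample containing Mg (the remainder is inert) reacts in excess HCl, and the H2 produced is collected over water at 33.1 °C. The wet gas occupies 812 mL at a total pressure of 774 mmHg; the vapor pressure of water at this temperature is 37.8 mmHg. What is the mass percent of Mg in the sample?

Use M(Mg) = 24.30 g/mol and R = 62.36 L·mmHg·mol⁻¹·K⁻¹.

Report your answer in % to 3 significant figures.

P(H2) = 774 − 37.8 = 736.2 mmHg
n(H2) = PV/RT = (736.2 × 0.8120) / (62.36 × 306.25) = 0.03130 mol
n(Mg) = (1/1) × 0.03130 = 0.03130 mol
m(Mg) = 0.03130 × 24.30 = 0.7606 g
%Mg = 0.7606 / 2.00 × 100 = 38.03%

38.0 %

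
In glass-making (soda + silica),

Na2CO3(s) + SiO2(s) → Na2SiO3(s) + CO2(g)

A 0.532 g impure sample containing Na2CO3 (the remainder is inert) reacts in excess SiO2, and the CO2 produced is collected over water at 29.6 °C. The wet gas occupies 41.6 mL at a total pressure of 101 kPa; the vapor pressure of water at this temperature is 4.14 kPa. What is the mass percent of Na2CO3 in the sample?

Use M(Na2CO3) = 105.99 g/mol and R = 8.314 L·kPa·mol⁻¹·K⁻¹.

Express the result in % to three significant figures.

31.9 %

P(CO2) = 101 − 4.14 = 96.86 kPa
n(CO2) = PV/RT = (96.86 × 0.04160) / (8.314 × 302.75) = 0.001601 mol
n(Na2CO3) = (1/1) × 0.001601 = 0.001601 mol
m(Na2CO3) = 0.001601 × 105.99 = 0.1697 g
%Na2CO3 = 0.1697 / 0.532 × 100 = 31.90%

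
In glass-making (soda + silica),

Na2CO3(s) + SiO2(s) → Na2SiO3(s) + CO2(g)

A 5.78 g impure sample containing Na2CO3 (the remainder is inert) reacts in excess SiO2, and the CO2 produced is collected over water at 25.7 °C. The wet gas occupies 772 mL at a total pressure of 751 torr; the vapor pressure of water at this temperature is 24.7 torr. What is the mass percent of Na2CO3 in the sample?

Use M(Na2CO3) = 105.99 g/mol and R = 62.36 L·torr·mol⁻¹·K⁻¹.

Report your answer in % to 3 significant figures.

55.2 %

P(CO2) = 751 − 24.7 = 726.3 torr
n(CO2) = PV/RT = (726.3 × 0.7720) / (62.36 × 298.85) = 0.03009 mol
n(Na2CO3) = (1/1) × 0.03009 = 0.03009 mol
m(Na2CO3) = 0.03009 × 105.99 = 3.189 g
%Na2CO3 = 3.189 / 5.78 × 100 = 55.17%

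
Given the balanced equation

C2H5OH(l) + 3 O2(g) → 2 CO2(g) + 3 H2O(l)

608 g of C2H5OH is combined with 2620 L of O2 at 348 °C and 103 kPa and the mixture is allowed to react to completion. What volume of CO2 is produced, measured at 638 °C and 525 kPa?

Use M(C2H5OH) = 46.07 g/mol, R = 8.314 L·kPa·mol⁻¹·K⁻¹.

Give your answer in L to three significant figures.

n(C2H5OH) = 608 / 46.07 = 13.20 mol
n(O2) = PV/RT = (103 × 2620) / (8.314 × 621.15) = 52.26 mol
For 13.20 mol C2H5OH, stoichiometry requires (3/1) × 13.20 = 39.60 mol O2; 52.26 mol is available, so C2H5OH is limiting.
n(CO2) = (2/1) × 13.20 = 26.40 mol
V(CO2) = nRT/P = 26.40 × 8.314 × 911.15 / 525 = 380.9 L

381 L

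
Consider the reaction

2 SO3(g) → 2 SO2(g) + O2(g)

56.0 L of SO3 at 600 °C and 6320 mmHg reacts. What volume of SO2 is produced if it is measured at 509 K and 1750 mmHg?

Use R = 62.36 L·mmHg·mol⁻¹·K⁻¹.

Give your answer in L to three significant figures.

118 L

n(SO3) = PV/RT = (6320 × 56.0) / (62.36 × 873.15) = 6.500 mol
n(SO2) = (2/2) × 6.500 = 6.500 mol
V = nRT/P = 6.500 × 62.36 × 509 / 1750 = 117.9 L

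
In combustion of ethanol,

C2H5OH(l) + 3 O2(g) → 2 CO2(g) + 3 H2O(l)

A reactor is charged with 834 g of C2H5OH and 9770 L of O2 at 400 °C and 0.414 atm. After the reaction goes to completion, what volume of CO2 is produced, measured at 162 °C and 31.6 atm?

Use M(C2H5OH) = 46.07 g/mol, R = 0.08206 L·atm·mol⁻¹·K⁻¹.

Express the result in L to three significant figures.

40.9 L

n(C2H5OH) = 834 / 46.07 = 18.10 mol
n(O2) = PV/RT = (0.414 × 9770) / (0.08206 × 673.15) = 73.22 mol
For 18.10 mol C2H5OH, stoichiometry requires (3/1) × 18.10 = 54.30 mol O2; 73.22 mol is available, so C2H5OH is limiting.
n(CO2) = (2/1) × 18.10 = 36.20 mol
V(CO2) = nRT/P = 36.20 × 0.08206 × 435.15 / 31.6 = 40.91 L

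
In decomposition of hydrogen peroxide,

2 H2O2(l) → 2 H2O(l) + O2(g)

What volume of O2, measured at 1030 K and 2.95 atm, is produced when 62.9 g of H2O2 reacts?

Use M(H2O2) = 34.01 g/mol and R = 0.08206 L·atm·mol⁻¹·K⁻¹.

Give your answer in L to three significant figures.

26.5 L

n(H2O2) = 62.90 / 34.01 = 1.849 mol
n(O2) = (1/2) × 1.849 = 0.9245 mol
V = nRT/P = 0.9245 × 0.08206 × 1030 / 2.95 = 26.49 L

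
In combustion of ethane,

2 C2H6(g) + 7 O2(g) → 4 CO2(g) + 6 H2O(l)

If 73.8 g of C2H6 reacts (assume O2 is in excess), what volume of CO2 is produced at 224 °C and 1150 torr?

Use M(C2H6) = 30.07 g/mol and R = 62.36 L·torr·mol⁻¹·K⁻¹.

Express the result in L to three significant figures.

132 L

n(C2H6) = 73.80 / 30.07 = 2.454 mol
n(CO2) = (4/2) × 2.454 = 4.908 mol
V = nRT/P = 4.908 × 62.36 × 497.15 / 1150 = 132.3 L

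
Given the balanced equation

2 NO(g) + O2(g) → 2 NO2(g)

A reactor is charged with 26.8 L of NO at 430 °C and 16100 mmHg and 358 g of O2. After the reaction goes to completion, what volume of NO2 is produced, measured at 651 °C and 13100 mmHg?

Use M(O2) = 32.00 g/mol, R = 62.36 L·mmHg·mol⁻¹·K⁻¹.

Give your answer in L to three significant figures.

n(NO) = PV/RT = (16100 × 26.8) / (62.36 × 703.15) = 9.840 mol
n(O2) = 358 / 32.00 = 11.19 mol
For 9.840 mol NO, stoichiometry requires (1/2) × 9.840 = 4.920 mol O2; 11.19 mol is available, so NO is limiting.
n(NO2) = (2/2) × 9.840 = 9.840 mol
V(NO2) = nRT/P = 9.840 × 62.36 × 924.15 / 13100 = 43.29 L

43.3 L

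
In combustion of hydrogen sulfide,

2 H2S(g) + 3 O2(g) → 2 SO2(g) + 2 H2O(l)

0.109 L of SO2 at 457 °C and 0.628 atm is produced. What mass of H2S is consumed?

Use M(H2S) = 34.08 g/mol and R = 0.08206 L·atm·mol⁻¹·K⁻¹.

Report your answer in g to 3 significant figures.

n(SO2) = PV/RT = (0.628 × 0.109) / (0.08206 × 730.15) = 0.001142 mol
n(H2S) = (2/2) × 0.001142 = 0.001142 mol
m(H2S) = 0.001142 × 34.08 = 0.03892 g

0.0389 g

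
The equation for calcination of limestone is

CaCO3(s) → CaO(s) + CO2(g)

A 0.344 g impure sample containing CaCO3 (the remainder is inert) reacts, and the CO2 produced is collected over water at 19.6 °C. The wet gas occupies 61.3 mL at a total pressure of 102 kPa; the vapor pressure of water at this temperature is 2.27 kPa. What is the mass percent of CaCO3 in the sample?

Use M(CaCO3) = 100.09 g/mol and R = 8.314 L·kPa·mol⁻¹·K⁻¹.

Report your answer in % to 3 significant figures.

P(CO2) = 102 − 2.27 = 99.73 kPa
n(CO2) = PV/RT = (99.73 × 0.06130) / (8.314 × 292.75) = 0.002512 mol
n(CaCO3) = (1/1) × 0.002512 = 0.002512 mol
m(CaCO3) = 0.002512 × 100.09 = 0.2514 g
%CaCO3 = 0.2514 / 0.344 × 100 = 73.08%

73.1 %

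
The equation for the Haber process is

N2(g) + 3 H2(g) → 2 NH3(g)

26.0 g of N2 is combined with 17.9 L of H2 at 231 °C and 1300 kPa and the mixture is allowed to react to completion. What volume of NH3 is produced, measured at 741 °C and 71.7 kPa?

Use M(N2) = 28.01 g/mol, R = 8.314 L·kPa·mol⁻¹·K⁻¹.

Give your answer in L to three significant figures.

n(N2) = 26.0 / 28.01 = 0.9282 mol
n(H2) = PV/RT = (1300 × 17.9) / (8.314 × 504.15) = 5.552 mol
For 0.9282 mol N2, stoichiometry requires (3/1) × 0.9282 = 2.785 mol H2; 5.552 mol is available, so N2 is limiting.
n(NH3) = (2/1) × 0.9282 = 1.856 mol
V(NH3) = nRT/P = 1.856 × 8.314 × 1014.15 / 71.7 = 218.3 L

218 L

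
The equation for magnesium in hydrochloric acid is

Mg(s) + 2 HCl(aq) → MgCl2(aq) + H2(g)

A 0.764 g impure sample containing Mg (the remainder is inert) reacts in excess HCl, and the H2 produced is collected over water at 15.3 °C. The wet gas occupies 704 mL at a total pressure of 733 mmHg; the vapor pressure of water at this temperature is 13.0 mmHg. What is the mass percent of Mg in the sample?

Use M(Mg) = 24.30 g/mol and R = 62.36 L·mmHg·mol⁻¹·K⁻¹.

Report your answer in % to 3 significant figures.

P(H2) = 733 − 13.0 = 720.0 mmHg
n(H2) = PV/RT = (720.0 × 0.7040) / (62.36 × 288.45) = 0.02818 mol
n(Mg) = (1/1) × 0.02818 = 0.02818 mol
m(Mg) = 0.02818 × 24.30 = 0.6848 g
%Mg = 0.6848 / 0.764 × 100 = 89.63%

89.6 %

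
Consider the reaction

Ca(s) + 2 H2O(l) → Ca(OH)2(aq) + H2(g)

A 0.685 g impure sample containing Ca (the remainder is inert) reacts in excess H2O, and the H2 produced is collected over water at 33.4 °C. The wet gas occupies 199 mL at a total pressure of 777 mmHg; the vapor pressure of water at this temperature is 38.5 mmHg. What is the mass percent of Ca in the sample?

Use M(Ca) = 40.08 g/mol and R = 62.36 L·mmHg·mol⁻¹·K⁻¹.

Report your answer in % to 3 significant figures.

P(H2) = 777 − 38.5 = 738.5 mmHg
n(H2) = PV/RT = (738.5 × 0.1990) / (62.36 × 306.55) = 0.007688 mol
n(Ca) = (1/1) × 0.007688 = 0.007688 mol
m(Ca) = 0.007688 × 40.08 = 0.3081 g
%Ca = 0.3081 / 0.685 × 100 = 44.98%

45.0 %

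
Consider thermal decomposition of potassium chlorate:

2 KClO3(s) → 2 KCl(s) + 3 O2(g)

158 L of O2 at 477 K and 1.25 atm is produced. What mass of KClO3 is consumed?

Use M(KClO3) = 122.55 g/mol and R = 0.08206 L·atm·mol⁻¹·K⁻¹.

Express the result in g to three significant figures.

412 g

n(O2) = PV/RT = (1.25 × 158) / (0.08206 × 477) = 5.046 mol
n(KClO3) = (2/3) × 5.046 = 3.364 mol
m(KClO3) = 3.364 × 122.55 = 412.3 g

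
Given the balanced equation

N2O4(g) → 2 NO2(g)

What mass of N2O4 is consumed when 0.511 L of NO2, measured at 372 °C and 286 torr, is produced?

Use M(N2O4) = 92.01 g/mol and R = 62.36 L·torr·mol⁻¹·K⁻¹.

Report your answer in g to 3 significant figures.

n(NO2) = PV/RT = (286 × 0.511) / (62.36 × 645.15) = 0.003633 mol
n(N2O4) = (1/2) × 0.003633 = 0.001816 mol
m(N2O4) = 0.001816 × 92.01 = 0.1671 g

0.167 g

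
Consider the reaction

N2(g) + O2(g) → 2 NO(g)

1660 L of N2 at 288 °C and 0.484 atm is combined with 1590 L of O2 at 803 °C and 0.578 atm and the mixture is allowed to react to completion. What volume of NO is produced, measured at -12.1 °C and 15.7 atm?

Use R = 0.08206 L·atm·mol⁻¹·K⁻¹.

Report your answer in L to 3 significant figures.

28.4 L

n(N2) = PV/RT = (0.484 × 1660) / (0.08206 × 561.15) = 17.45 mol
n(O2) = PV/RT = (0.578 × 1590) / (0.08206 × 1076.15) = 10.41 mol
For 17.45 mol N2, stoichiometry requires (1/1) × 17.45 = 17.45 mol O2; 10.41 mol is available, so O2 is limiting.
n(NO) = (2/1) × 10.41 = 20.82 mol
V(NO) = nRT/P = 20.82 × 0.08206 × 261.05 / 15.7 = 28.41 L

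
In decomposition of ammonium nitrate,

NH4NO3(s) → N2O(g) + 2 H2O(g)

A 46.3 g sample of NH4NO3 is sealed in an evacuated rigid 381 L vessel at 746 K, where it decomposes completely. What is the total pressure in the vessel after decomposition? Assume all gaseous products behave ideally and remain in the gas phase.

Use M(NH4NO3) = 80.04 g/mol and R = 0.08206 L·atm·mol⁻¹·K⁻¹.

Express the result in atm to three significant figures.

n(NH4NO3) = 46.3 / 80.04 = 0.5785 mol
n(gas produced) = (3/1) × 0.5785 = 1.736 mol
P = nRT/V = 1.736 × 0.08206 × 746 / 381 = 0.2789 atm

0.279 atm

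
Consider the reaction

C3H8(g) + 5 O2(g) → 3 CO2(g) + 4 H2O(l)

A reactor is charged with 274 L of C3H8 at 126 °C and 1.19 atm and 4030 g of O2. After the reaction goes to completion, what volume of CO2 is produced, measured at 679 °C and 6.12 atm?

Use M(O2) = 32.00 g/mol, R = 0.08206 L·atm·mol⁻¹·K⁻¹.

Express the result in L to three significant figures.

n(C3H8) = PV/RT = (1.19 × 274) / (0.08206 × 399.15) = 9.955 mol
n(O2) = 4030 / 32.00 = 125.9 mol
For 9.955 mol C3H8, stoichiometry requires (5/1) × 9.955 = 49.77 mol O2; 125.9 mol is available, so C3H8 is limiting.
n(CO2) = (3/1) × 9.955 = 29.87 mol
V(CO2) = nRT/P = 29.87 × 0.08206 × 952.15 / 6.12 = 381.3 L

381 L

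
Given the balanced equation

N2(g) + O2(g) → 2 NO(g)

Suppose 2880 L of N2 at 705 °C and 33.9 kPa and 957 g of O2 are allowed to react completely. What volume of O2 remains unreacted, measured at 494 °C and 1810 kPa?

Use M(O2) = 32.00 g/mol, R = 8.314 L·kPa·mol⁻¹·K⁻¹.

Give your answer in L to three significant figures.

63.1 L

n(N2) = PV/RT = (33.9 × 2880) / (8.314 × 978.15) = 12.01 mol
n(O2) = 957 / 32.00 = 29.91 mol
For 12.01 mol N2, stoichiometry requires (1/1) × 12.01 = 12.01 mol O2; 29.91 mol is available, so N2 is limiting.
n(O2) consumed = (1/1) × 12.01 = 12.01 mol; remaining = 29.91 − 12.01 = 17.90 mol
V(O2) = nRT/P = 17.90 × 8.314 × 767.15 / 1810 = 63.08 L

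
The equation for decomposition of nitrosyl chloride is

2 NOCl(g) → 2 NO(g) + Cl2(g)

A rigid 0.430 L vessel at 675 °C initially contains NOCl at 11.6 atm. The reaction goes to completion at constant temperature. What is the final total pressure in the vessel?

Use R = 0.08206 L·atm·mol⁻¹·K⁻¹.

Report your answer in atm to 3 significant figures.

17.4 atm

Since T and V are fixed, P_final/P_initial = n_final/n_initial = 3/2.
P_final = (3/2) × 11.6 = 17.40 atm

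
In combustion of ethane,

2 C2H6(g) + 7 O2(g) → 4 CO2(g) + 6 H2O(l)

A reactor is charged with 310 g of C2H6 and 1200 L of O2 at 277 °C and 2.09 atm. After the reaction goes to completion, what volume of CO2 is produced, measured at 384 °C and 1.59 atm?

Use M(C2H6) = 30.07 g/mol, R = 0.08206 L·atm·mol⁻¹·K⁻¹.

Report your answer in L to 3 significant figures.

n(C2H6) = 310 / 30.07 = 10.31 mol
n(O2) = PV/RT = (2.09 × 1200) / (0.08206 × 550.15) = 55.55 mol
For 10.31 mol C2H6, stoichiometry requires (7/2) × 10.31 = 36.09 mol O2; 55.55 mol is available, so C2H6 is limiting.
n(CO2) = (4/2) × 10.31 = 20.62 mol
V(CO2) = nRT/P = 20.62 × 0.08206 × 657.15 / 1.59 = 699.3 L

699 L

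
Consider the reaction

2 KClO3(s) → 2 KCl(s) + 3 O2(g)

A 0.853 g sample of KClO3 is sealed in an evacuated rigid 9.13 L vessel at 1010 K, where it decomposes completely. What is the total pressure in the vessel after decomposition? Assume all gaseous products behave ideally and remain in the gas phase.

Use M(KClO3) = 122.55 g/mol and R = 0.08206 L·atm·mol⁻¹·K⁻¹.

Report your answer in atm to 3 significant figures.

n(KClO3) = 0.853 / 122.55 = 0.006960 mol
n(gas produced) = (3/2) × 0.006960 = 0.01044 mol
P = nRT/V = 0.01044 × 0.08206 × 1010 / 9.13 = 0.09477 atm

0.0948 atm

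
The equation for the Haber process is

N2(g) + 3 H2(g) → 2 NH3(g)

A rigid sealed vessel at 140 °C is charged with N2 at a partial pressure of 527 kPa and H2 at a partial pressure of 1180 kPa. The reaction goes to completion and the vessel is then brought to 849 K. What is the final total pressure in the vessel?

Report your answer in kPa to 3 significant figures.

1890 kPa

At constant V, partial pressures at 140 °C are proportional to moles, so apply stoichiometry directly to pressures.
P(H2) required for 527 kPa of N2 = (3/1) × 527 = 1581 kPa; available 1180 kPa, so H2 is limiting.
P(N2) remaining = 527 − (1/3) × 1180 = 133.7 kPa
P(gaseous products) = (2)/3 × 1180 = 786.7 kPa
P_total at 140 °C = 133.7 + 786.7 = 920.4 kPa
Scaling to 849 K: P = 920.4 × 849/413.15 = 1891 kPa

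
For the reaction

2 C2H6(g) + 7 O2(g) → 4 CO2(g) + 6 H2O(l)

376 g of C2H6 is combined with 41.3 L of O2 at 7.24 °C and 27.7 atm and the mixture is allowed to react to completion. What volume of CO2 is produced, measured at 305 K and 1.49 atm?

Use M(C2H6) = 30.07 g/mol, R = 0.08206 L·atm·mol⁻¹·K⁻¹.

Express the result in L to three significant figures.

420 L

n(C2H6) = 376 / 30.07 = 12.50 mol
n(O2) = PV/RT = (27.7 × 41.3) / (0.08206 × 280.39) = 49.72 mol
For 12.50 mol C2H6, stoichiometry requires (7/2) × 12.50 = 43.75 mol O2; 49.72 mol is available, so C2H6 is limiting.
n(CO2) = (4/2) × 12.50 = 25.00 mol
V(CO2) = nRT/P = 25.00 × 0.08206 × 305 / 1.49 = 419.9 L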